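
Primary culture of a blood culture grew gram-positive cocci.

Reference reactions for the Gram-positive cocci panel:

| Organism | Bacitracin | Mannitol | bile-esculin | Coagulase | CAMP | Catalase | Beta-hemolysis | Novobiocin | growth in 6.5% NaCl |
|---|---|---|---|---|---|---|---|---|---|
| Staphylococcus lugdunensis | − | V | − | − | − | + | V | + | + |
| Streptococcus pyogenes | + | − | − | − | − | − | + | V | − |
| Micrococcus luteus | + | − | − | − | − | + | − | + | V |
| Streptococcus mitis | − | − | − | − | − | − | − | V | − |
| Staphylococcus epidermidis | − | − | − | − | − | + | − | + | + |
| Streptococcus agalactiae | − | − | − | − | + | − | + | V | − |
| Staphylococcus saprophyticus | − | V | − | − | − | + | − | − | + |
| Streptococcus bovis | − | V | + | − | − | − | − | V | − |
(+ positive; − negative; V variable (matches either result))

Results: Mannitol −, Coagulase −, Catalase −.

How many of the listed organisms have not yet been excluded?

Catalase −: excludes Staphylococcus lugdunensis, Micrococcus luteus, Staphylococcus epidermidis, Staphylococcus saprophyticus — 4 left.
Mannitol −: all 4 remaining candidates are consistent.
Coagulase −: all 4 remaining candidates are consistent.
Still consistent: Streptococcus agalactiae, Streptococcus bovis, Streptococcus mitis, Streptococcus pyogenes.

4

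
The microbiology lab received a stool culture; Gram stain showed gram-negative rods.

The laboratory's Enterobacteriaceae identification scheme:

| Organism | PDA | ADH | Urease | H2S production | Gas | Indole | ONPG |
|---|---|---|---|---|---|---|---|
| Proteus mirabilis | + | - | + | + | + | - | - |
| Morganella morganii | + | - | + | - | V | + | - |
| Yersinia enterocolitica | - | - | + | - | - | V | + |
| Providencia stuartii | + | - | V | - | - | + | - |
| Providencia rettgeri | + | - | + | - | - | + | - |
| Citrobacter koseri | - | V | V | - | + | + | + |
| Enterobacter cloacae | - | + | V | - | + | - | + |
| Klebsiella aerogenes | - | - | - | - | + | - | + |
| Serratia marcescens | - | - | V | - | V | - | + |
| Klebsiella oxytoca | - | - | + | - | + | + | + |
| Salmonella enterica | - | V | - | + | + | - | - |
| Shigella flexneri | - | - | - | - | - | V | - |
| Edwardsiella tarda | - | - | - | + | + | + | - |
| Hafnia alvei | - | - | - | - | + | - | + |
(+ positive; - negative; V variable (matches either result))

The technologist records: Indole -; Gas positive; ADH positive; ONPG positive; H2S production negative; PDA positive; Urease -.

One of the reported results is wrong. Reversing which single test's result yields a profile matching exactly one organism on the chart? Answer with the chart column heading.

PDA

As reported, no row in the chart matches all 7 reactions.
Reversing Gas → still no organism matches.
Reversing Urease → still no organism matches.
Reversing ADH → still no organism matches.
Reversing ONPG → still no organism matches.
Reversing PDA (to -) → unique match: Enterobacter cloacae.
Reversing Indole → still no organism matches.
Reversing H2S production → still no organism matches.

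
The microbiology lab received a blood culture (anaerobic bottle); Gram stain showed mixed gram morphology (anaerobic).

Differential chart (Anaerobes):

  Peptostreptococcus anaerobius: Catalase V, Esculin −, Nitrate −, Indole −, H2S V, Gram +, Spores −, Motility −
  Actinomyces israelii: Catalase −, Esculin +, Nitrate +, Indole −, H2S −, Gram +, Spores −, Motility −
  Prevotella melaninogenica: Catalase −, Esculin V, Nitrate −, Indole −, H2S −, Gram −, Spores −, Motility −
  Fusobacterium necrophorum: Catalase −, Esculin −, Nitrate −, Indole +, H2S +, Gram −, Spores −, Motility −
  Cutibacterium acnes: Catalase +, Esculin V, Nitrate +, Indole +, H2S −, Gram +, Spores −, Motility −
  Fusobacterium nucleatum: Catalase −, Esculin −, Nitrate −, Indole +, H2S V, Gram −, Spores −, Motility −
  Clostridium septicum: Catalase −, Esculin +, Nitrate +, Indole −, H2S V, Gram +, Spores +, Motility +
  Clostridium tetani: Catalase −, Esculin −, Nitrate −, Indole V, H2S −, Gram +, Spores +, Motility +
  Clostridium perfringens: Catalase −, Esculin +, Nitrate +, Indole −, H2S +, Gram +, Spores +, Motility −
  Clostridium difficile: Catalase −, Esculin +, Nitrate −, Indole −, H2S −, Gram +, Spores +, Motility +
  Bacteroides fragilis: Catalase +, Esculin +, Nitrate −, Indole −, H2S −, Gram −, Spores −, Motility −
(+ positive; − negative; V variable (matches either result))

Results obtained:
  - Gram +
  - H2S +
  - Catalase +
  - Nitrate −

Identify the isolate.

Peptostreptococcus anaerobius

Catalase +: excludes 8 organisms — 3 left.
Nitrate −: excludes Cutibacterium acnes — 2 left.
H2S +: excludes Bacteroides fragilis — 1 left.
Gram +: the one remaining candidate is consistent.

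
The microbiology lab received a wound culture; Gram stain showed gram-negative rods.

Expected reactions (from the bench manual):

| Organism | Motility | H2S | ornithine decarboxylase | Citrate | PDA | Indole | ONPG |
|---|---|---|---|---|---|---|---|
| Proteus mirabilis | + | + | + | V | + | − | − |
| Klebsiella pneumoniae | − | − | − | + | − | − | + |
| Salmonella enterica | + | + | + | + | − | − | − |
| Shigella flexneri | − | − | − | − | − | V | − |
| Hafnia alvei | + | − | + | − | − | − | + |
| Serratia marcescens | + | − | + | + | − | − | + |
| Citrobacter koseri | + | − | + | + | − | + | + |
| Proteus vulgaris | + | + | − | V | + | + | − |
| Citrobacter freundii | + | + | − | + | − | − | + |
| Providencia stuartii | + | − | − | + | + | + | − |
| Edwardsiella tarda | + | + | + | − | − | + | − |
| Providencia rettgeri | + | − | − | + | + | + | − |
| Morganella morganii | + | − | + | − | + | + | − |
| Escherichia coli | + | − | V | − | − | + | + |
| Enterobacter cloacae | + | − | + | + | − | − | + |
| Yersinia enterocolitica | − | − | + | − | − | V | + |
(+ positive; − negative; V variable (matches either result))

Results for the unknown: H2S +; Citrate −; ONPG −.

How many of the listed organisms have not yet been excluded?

ONPG −: excludes 8 organisms — 8 left.
Citrate −: excludes Salmonella enterica, Providencia stuartii, Providencia rettgeri — 5 left.
H2S +: excludes Shigella flexneri, Morganella morganii — 3 left.
Still consistent: Edwardsiella tarda, Proteus mirabilis, Proteus vulgaris.

3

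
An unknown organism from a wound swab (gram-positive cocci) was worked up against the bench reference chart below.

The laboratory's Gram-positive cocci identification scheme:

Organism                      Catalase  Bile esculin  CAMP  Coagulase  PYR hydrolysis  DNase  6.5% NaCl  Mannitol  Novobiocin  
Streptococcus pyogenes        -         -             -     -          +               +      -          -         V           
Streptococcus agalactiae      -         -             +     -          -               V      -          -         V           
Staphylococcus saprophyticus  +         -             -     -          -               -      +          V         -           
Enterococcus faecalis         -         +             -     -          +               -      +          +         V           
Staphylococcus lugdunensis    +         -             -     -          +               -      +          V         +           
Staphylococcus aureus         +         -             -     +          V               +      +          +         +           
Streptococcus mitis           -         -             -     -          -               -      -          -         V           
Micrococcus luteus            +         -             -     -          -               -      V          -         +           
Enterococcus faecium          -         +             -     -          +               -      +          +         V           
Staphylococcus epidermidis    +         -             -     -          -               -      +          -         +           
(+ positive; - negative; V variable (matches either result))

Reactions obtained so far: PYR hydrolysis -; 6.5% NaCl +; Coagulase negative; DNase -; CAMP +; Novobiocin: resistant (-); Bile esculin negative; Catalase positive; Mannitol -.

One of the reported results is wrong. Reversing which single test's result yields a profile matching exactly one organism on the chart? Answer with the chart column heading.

As reported, no row in the chart matches all 9 reactions.
Reversing Catalase → still no organism matches.
Reversing CAMP (to -) → unique match: Staphylococcus saprophyticus.
Reversing Coagulase → still no organism matches.
Reversing 6.5% NaCl → still no organism matches.
Reversing Novobiocin → still no organism matches.
Reversing Bile esculin → still no organism matches.
Reversing Mannitol → still no organism matches.
Reversing DNase → still no organism matches.
Reversing PYR hydrolysis → still no organism matches.

CAMP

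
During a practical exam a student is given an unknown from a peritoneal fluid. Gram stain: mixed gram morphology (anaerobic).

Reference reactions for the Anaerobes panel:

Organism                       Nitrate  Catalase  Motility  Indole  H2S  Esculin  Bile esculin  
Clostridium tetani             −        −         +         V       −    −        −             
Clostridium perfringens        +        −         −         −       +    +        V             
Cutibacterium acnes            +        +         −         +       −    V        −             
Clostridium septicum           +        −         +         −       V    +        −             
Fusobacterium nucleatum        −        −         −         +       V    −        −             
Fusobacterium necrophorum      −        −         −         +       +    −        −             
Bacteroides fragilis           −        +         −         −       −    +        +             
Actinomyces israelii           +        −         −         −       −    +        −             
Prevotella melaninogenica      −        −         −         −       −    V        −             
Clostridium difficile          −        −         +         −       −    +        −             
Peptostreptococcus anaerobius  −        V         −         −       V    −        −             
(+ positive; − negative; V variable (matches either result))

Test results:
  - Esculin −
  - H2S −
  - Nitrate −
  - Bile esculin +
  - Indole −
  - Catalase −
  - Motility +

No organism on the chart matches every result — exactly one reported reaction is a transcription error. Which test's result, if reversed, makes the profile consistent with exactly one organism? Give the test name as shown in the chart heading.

Bile esculin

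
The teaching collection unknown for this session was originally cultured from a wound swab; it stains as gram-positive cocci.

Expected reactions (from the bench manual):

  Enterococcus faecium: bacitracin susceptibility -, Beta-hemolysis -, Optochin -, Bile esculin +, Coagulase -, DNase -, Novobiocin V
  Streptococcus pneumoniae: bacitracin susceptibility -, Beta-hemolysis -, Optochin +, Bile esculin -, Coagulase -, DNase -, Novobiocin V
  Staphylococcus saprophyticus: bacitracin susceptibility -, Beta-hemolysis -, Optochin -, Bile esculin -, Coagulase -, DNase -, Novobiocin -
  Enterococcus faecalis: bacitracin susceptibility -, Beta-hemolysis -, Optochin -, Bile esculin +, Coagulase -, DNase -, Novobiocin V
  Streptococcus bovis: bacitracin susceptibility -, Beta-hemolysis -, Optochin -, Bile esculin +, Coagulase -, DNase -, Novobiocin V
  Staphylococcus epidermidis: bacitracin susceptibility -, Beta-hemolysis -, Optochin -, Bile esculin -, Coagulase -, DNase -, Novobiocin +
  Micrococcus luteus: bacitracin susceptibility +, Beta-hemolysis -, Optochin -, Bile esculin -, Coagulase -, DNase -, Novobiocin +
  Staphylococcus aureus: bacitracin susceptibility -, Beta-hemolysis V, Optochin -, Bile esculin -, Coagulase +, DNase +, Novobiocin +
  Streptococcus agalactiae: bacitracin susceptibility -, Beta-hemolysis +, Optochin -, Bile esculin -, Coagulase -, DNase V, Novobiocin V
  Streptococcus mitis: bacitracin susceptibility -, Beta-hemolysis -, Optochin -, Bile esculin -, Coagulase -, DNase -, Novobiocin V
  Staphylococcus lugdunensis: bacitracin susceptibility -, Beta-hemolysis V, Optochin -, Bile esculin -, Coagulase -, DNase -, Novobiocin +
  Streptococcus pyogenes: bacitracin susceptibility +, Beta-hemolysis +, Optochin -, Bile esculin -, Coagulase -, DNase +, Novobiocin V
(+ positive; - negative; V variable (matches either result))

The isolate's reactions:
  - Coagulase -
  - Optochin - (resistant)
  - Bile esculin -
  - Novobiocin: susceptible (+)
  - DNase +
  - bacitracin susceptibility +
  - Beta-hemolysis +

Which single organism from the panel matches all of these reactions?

Streptococcus pyogenes

Optochin -: excludes Streptococcus pneumoniae — 11 left.
DNase +: excludes 8 organisms — 3 left.
bacitracin susceptibility +: excludes Staphylococcus aureus, Streptococcus agalactiae — 1 left.
Bile esculin -: the one remaining candidate is consistent.
Beta-hemolysis +: the one remaining candidate is consistent.
Novobiocin +: the one remaining candidate is consistent.
Coagulase -: the one remaining candidate is consistent.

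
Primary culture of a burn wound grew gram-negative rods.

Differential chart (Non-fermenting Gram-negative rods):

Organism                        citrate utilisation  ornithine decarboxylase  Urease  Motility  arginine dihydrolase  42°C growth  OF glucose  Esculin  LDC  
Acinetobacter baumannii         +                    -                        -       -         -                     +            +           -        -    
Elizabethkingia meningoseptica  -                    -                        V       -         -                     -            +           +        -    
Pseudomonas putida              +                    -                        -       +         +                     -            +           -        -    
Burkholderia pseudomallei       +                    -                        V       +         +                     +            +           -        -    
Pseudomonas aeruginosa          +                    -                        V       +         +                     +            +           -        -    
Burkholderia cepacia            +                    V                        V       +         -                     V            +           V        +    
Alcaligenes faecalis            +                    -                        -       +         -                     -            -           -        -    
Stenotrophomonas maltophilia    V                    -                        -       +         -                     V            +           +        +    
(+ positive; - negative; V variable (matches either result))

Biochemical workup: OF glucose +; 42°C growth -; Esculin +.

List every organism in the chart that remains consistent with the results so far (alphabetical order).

Burkholderia cepacia, Elizabethkingia meningoseptica, Stenotrophomonas maltophilia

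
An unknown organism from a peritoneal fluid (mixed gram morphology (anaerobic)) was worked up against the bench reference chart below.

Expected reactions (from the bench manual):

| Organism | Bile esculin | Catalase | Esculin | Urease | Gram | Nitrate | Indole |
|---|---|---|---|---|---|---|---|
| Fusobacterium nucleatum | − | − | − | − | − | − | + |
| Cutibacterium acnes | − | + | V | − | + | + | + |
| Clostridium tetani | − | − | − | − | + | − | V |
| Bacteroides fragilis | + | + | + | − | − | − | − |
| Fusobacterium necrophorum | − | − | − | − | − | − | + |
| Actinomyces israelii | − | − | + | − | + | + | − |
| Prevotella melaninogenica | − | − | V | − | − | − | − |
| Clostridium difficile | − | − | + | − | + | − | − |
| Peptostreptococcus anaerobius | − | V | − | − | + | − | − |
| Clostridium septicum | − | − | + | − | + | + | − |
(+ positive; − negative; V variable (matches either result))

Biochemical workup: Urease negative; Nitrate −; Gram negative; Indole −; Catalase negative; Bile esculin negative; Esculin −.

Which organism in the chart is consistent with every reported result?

Prevotella melaninogenica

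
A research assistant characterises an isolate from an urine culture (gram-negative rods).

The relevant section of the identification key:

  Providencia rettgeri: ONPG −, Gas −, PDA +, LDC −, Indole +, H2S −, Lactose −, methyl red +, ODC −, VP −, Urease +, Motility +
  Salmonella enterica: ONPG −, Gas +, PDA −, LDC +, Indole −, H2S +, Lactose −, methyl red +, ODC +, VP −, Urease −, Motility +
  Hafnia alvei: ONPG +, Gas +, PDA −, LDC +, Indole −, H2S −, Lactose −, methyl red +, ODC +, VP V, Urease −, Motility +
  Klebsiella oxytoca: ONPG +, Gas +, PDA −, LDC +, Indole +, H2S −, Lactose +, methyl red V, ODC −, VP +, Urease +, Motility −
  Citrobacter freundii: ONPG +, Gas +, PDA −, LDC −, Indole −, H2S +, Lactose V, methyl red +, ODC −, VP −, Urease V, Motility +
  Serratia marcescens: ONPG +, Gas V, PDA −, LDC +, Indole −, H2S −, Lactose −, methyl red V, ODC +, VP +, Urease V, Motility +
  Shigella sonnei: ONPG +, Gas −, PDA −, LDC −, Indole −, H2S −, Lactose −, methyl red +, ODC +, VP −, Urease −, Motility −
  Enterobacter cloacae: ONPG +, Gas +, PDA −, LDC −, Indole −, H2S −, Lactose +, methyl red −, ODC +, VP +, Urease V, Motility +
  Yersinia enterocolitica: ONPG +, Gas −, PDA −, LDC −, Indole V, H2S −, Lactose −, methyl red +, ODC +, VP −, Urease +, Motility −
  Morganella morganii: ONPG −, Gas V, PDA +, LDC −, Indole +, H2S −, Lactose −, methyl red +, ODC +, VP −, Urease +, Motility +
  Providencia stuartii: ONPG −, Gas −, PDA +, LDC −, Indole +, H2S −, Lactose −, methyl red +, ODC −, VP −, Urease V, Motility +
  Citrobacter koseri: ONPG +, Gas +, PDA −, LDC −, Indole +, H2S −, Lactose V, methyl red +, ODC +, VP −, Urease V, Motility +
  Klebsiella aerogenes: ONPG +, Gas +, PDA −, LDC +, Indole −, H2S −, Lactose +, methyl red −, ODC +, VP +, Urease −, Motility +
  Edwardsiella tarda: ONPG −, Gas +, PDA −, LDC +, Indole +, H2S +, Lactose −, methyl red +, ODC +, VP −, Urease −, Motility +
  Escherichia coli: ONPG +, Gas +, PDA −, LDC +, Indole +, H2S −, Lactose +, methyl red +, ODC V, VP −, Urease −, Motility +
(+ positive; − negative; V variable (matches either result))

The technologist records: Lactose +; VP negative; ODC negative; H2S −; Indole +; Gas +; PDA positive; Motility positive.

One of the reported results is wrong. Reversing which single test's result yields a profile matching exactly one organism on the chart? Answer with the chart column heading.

PDA

As reported, no row in the chart matches all 8 reactions.
Reversing Lactose → still no organism matches.
Reversing ODC → still no organism matches.
Reversing PDA (to −) → unique match: Escherichia coli.
Reversing VP → still no organism matches.
Reversing Indole → still no organism matches.
Reversing H2S → still no organism matches.
Reversing Motility → still no organism matches.
Reversing Gas → still no organism matches.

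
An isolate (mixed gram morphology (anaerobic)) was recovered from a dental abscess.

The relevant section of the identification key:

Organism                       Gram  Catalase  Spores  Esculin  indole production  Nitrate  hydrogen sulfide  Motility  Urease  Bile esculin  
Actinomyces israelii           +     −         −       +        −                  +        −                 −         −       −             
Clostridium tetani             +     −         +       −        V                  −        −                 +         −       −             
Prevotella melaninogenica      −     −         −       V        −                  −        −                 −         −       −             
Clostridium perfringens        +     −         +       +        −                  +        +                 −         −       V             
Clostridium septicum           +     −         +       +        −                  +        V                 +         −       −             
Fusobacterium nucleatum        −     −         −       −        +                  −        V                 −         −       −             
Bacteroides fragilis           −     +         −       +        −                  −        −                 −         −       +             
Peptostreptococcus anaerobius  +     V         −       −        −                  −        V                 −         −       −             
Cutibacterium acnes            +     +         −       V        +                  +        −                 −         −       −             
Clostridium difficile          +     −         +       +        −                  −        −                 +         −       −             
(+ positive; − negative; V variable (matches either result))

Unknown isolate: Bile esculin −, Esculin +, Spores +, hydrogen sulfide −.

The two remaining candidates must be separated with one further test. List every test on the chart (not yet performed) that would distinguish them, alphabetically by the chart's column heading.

Nitrate

hydrogen sulfide −: excludes Clostridium perfringens — 9 left.
Bile esculin −: excludes Bacteroides fragilis — 8 left.
Spores +: excludes 5 organisms — 3 left.
Esculin +: excludes Clostridium tetani — 2 left.
Two candidates remain: Clostridium difficile and Clostridium septicum.
  Gram: + vs + — same for both, does not separate.
  Catalase: − vs − — same for both, does not separate.
  indole production: − vs − — same for both, does not separate.
  Nitrate: Clostridium difficile −, Clostridium septicum + — discriminates.
  Motility: + vs + — same for both, does not separate.
  Urease: − vs − — same for both, does not separate.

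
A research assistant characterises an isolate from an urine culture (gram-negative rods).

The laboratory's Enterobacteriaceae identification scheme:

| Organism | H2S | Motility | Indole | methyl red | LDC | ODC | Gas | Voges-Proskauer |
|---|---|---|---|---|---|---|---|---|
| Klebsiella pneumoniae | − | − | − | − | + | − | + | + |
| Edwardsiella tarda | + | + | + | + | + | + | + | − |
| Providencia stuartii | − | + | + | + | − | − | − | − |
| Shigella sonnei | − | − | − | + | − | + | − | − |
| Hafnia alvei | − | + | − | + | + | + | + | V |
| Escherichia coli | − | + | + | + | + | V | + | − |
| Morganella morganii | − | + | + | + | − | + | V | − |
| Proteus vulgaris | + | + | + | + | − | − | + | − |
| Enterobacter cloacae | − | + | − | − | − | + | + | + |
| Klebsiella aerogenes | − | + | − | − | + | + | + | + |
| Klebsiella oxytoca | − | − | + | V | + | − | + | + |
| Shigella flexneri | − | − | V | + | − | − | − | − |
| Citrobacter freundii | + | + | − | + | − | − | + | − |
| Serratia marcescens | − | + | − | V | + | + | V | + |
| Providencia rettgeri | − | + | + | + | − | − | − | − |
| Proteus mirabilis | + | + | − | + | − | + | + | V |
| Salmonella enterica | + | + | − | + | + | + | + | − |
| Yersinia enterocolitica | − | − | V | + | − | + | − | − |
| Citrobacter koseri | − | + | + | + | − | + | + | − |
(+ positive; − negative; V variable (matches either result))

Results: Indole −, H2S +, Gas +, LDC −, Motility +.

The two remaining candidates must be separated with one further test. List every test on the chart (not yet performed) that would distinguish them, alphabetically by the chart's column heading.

ODC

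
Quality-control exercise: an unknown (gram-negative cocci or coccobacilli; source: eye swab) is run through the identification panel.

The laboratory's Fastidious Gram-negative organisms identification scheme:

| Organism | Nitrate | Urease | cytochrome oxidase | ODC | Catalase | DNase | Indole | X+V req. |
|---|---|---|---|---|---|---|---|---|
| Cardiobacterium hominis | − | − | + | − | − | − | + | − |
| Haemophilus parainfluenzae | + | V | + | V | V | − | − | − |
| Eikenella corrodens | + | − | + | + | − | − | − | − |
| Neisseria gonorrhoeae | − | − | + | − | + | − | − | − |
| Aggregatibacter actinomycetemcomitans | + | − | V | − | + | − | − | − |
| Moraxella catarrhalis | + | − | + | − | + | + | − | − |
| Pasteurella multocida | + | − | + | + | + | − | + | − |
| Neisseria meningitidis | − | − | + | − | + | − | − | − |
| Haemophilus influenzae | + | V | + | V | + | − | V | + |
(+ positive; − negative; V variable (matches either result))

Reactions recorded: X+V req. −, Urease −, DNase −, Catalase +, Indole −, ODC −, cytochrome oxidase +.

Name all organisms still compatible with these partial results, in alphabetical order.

ODC −: excludes Eikenella corrodens, Pasteurella multocida — 7 left.
Catalase +: excludes Cardiobacterium hominis — 6 left.
Urease −: all 6 remaining candidates are consistent.
Indole −: all 6 remaining candidates are consistent.
cytochrome oxidase +: all 6 remaining candidates are consistent.
DNase −: excludes Moraxella catarrhalis — 5 left.
X+V req. −: excludes Haemophilus influenzae — 4 left.

Aggregatibacter actinomycetemcomitans, Haemophilus parainfluenzae, Neisseria gonorrhoeae, Neisseria meningitidis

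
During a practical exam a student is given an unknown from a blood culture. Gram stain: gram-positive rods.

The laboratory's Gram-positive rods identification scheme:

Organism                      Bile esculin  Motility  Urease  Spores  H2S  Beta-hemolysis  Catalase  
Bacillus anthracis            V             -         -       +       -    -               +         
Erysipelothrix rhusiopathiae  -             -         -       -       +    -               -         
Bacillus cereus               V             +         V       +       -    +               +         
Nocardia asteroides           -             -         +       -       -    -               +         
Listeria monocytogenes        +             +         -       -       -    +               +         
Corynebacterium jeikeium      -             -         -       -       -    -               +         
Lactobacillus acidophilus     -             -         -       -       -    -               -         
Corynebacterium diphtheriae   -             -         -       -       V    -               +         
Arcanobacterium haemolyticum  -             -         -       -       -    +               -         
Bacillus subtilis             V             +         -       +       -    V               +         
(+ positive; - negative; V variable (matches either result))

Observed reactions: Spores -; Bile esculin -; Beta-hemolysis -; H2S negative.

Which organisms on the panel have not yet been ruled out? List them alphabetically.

Corynebacterium diphtheriae, Corynebacterium jeikeium, Lactobacillus acidophilus, Nocardia asteroides

Beta-hemolysis -: excludes Bacillus cereus, Listeria monocytogenes, Arcanobacterium haemolyticum — 7 left.
Spores -: excludes Bacillus anthracis, Bacillus subtilis — 5 left.
Bile esculin -: all 5 remaining candidates are consistent.
H2S -: excludes Erysipelothrix rhusiopathiae — 4 left.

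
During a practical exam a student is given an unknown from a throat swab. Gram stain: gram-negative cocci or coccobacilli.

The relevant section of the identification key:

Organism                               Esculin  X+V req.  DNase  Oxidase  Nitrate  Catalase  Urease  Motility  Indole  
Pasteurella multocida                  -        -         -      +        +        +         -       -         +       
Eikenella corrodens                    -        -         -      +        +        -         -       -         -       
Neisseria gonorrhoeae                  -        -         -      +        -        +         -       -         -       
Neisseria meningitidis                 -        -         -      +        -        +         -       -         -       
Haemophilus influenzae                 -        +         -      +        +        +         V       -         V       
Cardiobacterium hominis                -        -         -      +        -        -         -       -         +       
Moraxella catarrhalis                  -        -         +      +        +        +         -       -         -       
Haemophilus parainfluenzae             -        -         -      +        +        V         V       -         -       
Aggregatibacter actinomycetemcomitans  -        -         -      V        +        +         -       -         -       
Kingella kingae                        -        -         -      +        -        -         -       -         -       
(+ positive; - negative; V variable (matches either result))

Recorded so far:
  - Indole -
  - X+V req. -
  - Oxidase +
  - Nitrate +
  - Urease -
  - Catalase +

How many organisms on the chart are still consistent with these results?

Oxidase +: all 10 remaining candidates are consistent.
Nitrate +: excludes Neisseria gonorrhoeae, Neisseria meningitidis, Cardiobacterium hominis, Kingella kingae — 6 left.
Catalase +: excludes Eikenella corrodens — 5 left.
Indole -: excludes Pasteurella multocida — 4 left.
Urease -: all 4 remaining candidates are consistent.
X+V req. -: excludes Haemophilus influenzae — 3 left.
Still consistent: Aggregatibacter actinomycetemcomitans, Haemophilus parainfluenzae, Moraxella catarrhalis.

3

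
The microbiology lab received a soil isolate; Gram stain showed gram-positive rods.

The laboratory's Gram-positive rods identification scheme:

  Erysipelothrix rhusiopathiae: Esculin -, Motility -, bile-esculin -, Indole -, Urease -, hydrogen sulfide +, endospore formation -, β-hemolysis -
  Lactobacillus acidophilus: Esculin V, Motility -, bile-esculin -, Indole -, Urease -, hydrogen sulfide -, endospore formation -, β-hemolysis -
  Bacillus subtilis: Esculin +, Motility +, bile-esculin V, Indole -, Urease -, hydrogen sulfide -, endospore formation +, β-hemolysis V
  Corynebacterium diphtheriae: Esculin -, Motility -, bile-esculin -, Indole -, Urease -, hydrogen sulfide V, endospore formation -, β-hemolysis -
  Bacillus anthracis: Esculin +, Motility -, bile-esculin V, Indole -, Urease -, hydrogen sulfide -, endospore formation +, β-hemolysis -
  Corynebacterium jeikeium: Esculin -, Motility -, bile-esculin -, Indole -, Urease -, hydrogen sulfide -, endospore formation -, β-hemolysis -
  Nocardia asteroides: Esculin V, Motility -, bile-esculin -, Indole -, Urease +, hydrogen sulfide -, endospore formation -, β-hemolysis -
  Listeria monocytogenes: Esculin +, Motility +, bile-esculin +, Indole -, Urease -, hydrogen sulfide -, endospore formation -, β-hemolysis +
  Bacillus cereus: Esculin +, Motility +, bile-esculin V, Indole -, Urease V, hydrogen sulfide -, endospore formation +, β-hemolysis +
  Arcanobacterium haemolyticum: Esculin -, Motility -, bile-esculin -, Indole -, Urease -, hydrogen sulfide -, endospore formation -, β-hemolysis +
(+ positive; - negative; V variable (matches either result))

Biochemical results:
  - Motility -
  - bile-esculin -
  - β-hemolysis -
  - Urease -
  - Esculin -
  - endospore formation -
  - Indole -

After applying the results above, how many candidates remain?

4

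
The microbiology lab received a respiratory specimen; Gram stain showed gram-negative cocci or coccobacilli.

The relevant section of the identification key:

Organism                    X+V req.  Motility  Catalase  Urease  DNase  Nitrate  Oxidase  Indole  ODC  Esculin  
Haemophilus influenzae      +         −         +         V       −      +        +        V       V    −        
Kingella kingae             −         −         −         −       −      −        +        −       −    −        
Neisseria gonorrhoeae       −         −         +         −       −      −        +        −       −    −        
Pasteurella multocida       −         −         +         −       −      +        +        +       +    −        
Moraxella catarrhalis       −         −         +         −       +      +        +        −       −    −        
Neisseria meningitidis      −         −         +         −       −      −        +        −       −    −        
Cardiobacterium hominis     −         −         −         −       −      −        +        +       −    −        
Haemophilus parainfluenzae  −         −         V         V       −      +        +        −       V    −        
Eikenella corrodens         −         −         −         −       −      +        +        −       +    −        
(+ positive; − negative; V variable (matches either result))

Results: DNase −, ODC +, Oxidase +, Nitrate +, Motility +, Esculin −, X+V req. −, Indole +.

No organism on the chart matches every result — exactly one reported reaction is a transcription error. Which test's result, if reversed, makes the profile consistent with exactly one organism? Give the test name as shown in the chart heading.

Motility

As reported, no row in the chart matches all 8 reactions.
Reversing X+V req. → still no organism matches.
Reversing Nitrate → still no organism matches.
Reversing Oxidase → still no organism matches.
Reversing Motility (to −) → unique match: Pasteurella multocida.
Reversing Esculin → still no organism matches.
Reversing Indole → still no organism matches.
Reversing ODC → still no organism matches.
Reversing DNase → still no organism matches.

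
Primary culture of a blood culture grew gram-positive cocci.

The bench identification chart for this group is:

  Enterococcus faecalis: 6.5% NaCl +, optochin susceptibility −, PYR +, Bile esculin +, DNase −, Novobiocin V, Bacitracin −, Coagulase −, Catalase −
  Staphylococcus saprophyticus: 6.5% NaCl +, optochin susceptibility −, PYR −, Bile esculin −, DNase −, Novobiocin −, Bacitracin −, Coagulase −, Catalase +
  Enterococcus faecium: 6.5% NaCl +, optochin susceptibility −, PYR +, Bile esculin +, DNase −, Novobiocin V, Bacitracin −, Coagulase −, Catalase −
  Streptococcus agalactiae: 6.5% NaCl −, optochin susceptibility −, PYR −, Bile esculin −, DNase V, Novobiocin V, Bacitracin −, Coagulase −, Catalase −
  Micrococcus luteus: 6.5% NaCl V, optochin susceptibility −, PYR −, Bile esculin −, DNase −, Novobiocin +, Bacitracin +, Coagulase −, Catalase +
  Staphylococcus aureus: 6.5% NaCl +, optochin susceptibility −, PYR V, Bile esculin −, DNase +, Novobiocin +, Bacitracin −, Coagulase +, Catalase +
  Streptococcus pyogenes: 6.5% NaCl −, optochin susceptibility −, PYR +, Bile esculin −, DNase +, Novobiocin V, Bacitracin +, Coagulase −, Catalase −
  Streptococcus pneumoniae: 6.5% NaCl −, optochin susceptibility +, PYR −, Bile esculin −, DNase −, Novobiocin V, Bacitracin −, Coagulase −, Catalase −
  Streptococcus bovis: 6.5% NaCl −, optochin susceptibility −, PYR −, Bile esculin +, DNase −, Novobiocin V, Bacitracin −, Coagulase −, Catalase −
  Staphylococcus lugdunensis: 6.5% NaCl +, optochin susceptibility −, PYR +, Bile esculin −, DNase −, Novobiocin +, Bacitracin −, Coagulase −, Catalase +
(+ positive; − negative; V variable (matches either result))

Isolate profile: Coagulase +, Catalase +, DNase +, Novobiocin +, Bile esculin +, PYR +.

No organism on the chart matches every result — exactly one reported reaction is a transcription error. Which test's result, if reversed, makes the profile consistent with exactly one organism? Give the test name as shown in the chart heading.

As reported, no row in the chart matches all 6 reactions.
Reversing Novobiocin → still no organism matches.
Reversing Bile esculin (to −) → unique match: Staphylococcus aureus.
Reversing Coagulase → still no organism matches.
Reversing DNase → still no organism matches.
Reversing Catalase → still no organism matches.
Reversing PYR → still no organism matches.

Bile esculin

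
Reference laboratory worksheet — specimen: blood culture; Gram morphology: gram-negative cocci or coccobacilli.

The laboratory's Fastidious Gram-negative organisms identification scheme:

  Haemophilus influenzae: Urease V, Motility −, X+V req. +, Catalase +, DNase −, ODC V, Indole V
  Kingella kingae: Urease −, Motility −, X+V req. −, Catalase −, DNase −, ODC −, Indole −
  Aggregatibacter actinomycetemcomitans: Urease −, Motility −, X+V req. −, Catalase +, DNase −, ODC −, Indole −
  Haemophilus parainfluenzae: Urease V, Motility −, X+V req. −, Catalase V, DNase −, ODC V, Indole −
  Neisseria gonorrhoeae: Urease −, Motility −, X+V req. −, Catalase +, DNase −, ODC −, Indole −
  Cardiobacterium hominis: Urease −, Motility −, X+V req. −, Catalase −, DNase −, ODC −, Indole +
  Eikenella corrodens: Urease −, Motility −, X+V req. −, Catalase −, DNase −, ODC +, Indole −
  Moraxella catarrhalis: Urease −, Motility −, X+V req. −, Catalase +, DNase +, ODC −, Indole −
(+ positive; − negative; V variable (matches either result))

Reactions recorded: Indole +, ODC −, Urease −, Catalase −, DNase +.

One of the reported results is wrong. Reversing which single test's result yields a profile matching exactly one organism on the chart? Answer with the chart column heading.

As reported, no row in the chart matches all 5 reactions.
Reversing Urease → still no organism matches.
Reversing Indole → still no organism matches.
Reversing DNase (to −) → unique match: Cardiobacterium hominis.
Reversing ODC → still no organism matches.
Reversing Catalase → still no organism matches.

DNase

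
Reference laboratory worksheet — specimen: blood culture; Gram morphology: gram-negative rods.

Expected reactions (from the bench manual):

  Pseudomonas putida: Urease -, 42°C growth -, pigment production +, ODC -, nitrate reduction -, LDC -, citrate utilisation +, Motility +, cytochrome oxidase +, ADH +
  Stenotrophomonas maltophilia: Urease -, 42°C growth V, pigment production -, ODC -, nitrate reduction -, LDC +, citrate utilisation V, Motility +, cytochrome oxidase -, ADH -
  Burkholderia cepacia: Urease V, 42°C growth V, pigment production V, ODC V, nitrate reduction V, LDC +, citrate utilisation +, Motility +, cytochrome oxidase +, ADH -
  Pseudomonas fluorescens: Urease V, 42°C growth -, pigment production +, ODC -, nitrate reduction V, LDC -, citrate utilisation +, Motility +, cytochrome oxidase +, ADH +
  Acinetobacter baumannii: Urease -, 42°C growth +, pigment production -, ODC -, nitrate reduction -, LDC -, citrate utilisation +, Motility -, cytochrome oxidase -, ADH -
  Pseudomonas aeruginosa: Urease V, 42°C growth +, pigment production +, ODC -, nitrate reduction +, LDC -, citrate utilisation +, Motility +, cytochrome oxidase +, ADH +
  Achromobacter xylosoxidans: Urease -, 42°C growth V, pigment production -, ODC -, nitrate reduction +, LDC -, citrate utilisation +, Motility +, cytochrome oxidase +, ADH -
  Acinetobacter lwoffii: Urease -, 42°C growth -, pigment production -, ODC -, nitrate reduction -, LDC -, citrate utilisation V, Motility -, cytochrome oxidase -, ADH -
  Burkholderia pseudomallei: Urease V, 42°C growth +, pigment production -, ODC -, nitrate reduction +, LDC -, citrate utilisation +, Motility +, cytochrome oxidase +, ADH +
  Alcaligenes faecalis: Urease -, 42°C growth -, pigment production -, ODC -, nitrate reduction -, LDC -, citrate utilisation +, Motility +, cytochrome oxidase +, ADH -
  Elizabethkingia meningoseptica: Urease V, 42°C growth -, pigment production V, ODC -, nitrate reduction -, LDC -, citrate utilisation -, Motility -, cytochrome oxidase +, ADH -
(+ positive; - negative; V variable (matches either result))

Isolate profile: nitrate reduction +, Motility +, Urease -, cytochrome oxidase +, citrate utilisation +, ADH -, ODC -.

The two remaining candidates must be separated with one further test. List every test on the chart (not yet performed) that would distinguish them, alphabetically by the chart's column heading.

LDC

Motility +: excludes Acinetobacter baumannii, Acinetobacter lwoffii, Elizabethkingia meningoseptica — 8 left.
ODC -: all 8 remaining candidates are consistent.
Urease -: all 8 remaining candidates are consistent.
citrate utilisation +: all 8 remaining candidates are consistent.
ADH -: excludes Pseudomonas putida, Pseudomonas fluorescens, Pseudomonas aeruginosa, Burkholderia pseudomallei — 4 left.
cytochrome oxidase +: excludes Stenotrophomonas maltophilia — 3 left.
nitrate reduction +: excludes Alcaligenes faecalis — 2 left.
Two candidates remain: Achromobacter xylosoxidans and Burkholderia cepacia.
  42°C growth: V vs V — variable for at least one, does not separate.
  pigment production: - vs V — variable for at least one, does not separate.
  LDC: Achromobacter xylosoxidans -, Burkholderia cepacia + — discriminates.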